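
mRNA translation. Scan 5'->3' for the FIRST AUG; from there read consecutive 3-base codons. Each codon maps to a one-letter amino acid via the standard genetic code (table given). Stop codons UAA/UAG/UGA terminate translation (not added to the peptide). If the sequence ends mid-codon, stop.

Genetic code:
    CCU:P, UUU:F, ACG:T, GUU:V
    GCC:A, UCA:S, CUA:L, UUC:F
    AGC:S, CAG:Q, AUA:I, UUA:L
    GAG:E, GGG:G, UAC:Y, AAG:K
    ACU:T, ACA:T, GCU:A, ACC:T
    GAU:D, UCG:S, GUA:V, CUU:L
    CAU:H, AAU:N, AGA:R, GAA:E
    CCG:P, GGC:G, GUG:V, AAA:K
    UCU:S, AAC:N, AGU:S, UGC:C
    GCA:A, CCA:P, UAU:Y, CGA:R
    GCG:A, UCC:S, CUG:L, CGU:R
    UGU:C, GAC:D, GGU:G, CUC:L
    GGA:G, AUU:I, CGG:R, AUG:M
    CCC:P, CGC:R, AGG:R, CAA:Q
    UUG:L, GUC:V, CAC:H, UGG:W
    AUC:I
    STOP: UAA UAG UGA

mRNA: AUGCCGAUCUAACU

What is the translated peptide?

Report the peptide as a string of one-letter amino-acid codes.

Answer: MPI

Derivation:
start AUG at pos 0
pos 0: AUG -> M; peptide=M
pos 3: CCG -> P; peptide=MP
pos 6: AUC -> I; peptide=MPI
pos 9: UAA -> STOP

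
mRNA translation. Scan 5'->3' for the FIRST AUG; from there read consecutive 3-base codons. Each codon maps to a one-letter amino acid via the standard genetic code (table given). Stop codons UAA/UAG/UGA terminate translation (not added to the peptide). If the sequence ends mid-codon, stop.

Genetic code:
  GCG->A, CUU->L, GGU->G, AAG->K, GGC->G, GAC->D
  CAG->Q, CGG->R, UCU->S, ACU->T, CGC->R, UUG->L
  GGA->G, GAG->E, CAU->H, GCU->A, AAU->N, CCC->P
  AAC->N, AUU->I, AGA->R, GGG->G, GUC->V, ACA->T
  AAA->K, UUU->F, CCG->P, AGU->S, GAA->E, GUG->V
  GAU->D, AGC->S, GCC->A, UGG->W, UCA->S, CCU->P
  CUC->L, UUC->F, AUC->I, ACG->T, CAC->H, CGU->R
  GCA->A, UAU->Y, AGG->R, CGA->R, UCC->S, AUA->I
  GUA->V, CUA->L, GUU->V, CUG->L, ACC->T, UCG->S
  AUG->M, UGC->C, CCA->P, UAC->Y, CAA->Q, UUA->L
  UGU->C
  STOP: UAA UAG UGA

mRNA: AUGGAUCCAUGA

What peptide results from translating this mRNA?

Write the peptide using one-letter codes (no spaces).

start AUG at pos 0
pos 0: AUG -> M; peptide=M
pos 3: GAU -> D; peptide=MD
pos 6: CCA -> P; peptide=MDP
pos 9: UGA -> STOP

Answer: MDP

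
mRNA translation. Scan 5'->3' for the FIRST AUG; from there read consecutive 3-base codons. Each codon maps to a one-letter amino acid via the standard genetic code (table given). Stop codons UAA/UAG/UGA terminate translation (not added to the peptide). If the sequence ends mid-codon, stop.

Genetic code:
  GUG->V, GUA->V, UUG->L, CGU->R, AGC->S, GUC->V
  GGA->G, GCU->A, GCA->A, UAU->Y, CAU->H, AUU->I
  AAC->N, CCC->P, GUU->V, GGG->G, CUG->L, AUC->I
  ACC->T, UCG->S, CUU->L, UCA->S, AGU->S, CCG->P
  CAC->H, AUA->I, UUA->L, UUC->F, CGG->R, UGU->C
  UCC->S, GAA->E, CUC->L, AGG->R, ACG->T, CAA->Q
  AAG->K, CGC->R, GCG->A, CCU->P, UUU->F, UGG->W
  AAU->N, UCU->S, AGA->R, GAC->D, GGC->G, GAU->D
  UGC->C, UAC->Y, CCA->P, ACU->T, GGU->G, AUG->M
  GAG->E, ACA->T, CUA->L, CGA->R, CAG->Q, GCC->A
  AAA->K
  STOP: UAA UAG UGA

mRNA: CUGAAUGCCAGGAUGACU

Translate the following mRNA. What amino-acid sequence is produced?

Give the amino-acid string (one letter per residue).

start AUG at pos 4
pos 4: AUG -> M; peptide=M
pos 7: CCA -> P; peptide=MP
pos 10: GGA -> G; peptide=MPG
pos 13: UGA -> STOP

Answer: MPG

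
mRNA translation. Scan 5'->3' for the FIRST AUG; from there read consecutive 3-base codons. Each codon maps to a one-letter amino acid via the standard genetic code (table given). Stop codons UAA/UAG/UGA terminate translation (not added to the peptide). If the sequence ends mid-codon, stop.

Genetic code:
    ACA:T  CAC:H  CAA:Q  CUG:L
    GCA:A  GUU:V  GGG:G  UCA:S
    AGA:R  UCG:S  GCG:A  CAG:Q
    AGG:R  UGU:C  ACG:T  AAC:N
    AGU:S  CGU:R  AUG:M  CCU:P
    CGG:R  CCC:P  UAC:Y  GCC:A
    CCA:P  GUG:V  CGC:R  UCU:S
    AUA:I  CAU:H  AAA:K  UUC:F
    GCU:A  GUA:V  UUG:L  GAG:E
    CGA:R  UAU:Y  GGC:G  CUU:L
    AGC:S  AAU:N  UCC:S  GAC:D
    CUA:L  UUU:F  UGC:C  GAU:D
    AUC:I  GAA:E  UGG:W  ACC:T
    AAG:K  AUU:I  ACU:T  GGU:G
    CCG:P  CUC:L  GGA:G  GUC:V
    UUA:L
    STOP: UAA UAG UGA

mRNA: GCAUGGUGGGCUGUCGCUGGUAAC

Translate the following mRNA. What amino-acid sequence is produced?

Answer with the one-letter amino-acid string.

start AUG at pos 2
pos 2: AUG -> M; peptide=M
pos 5: GUG -> V; peptide=MV
pos 8: GGC -> G; peptide=MVG
pos 11: UGU -> C; peptide=MVGC
pos 14: CGC -> R; peptide=MVGCR
pos 17: UGG -> W; peptide=MVGCRW
pos 20: UAA -> STOP

Answer: MVGCRW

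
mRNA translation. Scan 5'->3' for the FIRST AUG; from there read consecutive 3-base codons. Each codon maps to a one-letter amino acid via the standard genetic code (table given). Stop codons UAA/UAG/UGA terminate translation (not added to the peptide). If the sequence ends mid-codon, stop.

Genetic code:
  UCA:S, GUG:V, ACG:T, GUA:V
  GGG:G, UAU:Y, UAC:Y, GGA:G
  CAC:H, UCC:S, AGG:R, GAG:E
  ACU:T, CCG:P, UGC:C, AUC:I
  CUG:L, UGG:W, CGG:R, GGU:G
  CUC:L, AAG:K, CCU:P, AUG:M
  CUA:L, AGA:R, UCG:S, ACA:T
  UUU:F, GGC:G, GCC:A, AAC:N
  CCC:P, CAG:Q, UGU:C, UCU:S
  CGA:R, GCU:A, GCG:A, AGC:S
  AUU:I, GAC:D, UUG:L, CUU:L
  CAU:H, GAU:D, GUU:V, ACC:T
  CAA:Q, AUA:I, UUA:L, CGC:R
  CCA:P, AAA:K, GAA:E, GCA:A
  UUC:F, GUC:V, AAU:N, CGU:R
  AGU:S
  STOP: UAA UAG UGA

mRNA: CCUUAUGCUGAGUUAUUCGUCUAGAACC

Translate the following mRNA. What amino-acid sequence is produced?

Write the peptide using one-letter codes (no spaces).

Answer: MLSYSSRT

Derivation:
start AUG at pos 4
pos 4: AUG -> M; peptide=M
pos 7: CUG -> L; peptide=ML
pos 10: AGU -> S; peptide=MLS
pos 13: UAU -> Y; peptide=MLSY
pos 16: UCG -> S; peptide=MLSYS
pos 19: UCU -> S; peptide=MLSYSS
pos 22: AGA -> R; peptide=MLSYSSR
pos 25: ACC -> T; peptide=MLSYSSRT
pos 28: only 0 nt remain (<3), stop (end of mRNA)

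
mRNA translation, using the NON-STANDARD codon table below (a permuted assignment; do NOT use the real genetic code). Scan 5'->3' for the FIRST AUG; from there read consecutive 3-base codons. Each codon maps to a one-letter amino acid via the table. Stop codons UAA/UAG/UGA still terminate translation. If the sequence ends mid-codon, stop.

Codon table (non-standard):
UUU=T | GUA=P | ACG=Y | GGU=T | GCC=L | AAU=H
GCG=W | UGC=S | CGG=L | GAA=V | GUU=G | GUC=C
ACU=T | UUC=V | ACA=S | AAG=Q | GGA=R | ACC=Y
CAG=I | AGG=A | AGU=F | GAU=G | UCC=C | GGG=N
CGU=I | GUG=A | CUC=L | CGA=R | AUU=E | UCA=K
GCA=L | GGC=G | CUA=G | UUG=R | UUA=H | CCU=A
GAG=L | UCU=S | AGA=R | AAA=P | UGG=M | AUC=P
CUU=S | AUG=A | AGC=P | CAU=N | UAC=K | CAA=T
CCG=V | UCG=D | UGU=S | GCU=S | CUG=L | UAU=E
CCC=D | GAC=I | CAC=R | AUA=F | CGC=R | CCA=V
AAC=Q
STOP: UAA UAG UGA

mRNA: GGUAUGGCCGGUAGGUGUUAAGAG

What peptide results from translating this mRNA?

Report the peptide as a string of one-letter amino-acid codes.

Answer: ALTAS

Derivation:
start AUG at pos 3
pos 3: AUG -> A; peptide=A
pos 6: GCC -> L; peptide=AL
pos 9: GGU -> T; peptide=ALT
pos 12: AGG -> A; peptide=ALTA
pos 15: UGU -> S; peptide=ALTAS
pos 18: UAA -> STOP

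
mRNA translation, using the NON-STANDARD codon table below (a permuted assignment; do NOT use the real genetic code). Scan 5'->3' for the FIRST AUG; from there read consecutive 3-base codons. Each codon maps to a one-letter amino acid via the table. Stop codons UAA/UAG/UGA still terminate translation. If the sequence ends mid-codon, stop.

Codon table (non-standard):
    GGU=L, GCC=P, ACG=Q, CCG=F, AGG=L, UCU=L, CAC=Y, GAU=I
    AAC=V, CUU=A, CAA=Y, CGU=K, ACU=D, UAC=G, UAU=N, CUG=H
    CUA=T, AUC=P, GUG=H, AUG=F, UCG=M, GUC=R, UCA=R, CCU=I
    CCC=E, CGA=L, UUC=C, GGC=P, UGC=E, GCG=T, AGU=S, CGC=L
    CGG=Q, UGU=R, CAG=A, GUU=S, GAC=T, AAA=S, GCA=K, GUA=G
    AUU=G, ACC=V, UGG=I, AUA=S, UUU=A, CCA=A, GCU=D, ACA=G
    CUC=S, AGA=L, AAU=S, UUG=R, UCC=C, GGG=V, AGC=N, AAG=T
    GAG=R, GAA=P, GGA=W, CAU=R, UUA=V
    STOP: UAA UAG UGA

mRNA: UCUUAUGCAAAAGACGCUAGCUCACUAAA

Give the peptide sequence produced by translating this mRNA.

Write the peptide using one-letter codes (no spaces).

start AUG at pos 4
pos 4: AUG -> F; peptide=F
pos 7: CAA -> Y; peptide=FY
pos 10: AAG -> T; peptide=FYT
pos 13: ACG -> Q; peptide=FYTQ
pos 16: CUA -> T; peptide=FYTQT
pos 19: GCU -> D; peptide=FYTQTD
pos 22: CAC -> Y; peptide=FYTQTDY
pos 25: UAA -> STOP

Answer: FYTQTDY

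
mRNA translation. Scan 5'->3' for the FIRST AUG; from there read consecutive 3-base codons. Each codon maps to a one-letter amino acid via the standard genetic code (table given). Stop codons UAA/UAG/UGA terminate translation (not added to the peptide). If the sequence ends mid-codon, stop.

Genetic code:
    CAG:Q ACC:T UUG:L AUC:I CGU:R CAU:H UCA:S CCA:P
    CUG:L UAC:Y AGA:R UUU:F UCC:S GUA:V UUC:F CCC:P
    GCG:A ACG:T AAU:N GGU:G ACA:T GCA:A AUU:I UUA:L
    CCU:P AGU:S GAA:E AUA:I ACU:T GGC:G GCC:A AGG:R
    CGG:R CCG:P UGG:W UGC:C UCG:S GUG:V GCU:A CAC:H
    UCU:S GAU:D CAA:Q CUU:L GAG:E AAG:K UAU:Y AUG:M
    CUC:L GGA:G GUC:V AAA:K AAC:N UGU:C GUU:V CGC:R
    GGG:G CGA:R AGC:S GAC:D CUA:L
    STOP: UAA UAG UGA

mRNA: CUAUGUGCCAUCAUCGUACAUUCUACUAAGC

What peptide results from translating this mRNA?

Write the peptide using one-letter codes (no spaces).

Answer: MCHHRTFY

Derivation:
start AUG at pos 2
pos 2: AUG -> M; peptide=M
pos 5: UGC -> C; peptide=MC
pos 8: CAU -> H; peptide=MCH
pos 11: CAU -> H; peptide=MCHH
pos 14: CGU -> R; peptide=MCHHR
pos 17: ACA -> T; peptide=MCHHRT
pos 20: UUC -> F; peptide=MCHHRTF
pos 23: UAC -> Y; peptide=MCHHRTFY
pos 26: UAA -> STOP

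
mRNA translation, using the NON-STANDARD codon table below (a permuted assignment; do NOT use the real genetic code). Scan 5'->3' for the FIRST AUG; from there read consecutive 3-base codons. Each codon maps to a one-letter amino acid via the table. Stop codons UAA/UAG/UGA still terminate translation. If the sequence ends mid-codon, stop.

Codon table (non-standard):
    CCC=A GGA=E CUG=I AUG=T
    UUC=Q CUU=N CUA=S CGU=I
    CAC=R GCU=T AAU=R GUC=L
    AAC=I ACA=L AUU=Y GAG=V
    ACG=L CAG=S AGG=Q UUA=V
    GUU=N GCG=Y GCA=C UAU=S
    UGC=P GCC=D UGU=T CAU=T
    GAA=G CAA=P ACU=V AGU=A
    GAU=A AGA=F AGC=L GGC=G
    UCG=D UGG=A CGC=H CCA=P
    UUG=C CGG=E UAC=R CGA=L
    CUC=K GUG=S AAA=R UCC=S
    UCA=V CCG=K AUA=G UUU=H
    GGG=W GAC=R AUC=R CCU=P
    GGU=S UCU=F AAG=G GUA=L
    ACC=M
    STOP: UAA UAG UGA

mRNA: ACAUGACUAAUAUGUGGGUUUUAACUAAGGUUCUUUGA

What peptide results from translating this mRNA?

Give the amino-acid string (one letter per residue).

start AUG at pos 2
pos 2: AUG -> T; peptide=T
pos 5: ACU -> V; peptide=TV
pos 8: AAU -> R; peptide=TVR
pos 11: AUG -> T; peptide=TVRT
pos 14: UGG -> A; peptide=TVRTA
pos 17: GUU -> N; peptide=TVRTAN
pos 20: UUA -> V; peptide=TVRTANV
pos 23: ACU -> V; peptide=TVRTANVV
pos 26: AAG -> G; peptide=TVRTANVVG
pos 29: GUU -> N; peptide=TVRTANVVGN
pos 32: CUU -> N; peptide=TVRTANVVGNN
pos 35: UGA -> STOP

Answer: TVRTANVVGNN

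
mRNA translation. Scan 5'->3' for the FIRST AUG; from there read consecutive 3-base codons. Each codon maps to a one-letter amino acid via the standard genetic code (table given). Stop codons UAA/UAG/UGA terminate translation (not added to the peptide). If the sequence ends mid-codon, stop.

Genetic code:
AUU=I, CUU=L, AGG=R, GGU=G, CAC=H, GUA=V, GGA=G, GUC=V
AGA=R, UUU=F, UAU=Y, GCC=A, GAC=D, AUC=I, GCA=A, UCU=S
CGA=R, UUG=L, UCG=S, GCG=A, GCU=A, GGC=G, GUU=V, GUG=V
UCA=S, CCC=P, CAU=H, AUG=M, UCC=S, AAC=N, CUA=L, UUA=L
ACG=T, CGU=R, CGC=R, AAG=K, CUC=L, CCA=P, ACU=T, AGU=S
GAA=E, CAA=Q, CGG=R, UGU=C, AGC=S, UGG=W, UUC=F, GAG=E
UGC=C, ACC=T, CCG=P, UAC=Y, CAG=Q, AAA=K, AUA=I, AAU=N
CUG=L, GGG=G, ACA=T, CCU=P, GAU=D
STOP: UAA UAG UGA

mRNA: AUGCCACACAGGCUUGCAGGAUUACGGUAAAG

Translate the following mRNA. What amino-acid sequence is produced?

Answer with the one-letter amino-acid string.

start AUG at pos 0
pos 0: AUG -> M; peptide=M
pos 3: CCA -> P; peptide=MP
pos 6: CAC -> H; peptide=MPH
pos 9: AGG -> R; peptide=MPHR
pos 12: CUU -> L; peptide=MPHRL
pos 15: GCA -> A; peptide=MPHRLA
pos 18: GGA -> G; peptide=MPHRLAG
pos 21: UUA -> L; peptide=MPHRLAGL
pos 24: CGG -> R; peptide=MPHRLAGLR
pos 27: UAA -> STOP

Answer: MPHRLAGLR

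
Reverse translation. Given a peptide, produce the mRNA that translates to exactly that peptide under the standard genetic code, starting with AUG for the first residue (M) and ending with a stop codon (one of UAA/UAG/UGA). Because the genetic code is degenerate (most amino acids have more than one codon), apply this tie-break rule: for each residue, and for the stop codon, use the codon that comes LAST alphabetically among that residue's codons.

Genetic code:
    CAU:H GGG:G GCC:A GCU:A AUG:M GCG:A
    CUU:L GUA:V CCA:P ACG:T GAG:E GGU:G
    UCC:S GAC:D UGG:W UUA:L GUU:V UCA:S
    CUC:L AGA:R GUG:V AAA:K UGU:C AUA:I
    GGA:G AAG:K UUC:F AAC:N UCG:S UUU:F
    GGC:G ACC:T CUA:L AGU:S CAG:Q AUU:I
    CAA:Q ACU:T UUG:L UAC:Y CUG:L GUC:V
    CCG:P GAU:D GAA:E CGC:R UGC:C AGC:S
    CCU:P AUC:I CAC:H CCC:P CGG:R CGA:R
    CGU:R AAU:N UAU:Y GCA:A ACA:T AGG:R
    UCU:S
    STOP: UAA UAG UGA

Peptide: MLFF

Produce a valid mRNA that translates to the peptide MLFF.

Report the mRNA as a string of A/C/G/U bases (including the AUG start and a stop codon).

Answer: mRNA: AUGUUGUUUUUUUGA

Derivation:
residue 1: M -> AUG (start codon)
residue 2: L codons sorted = CUA,CUC,CUG,CUU,UUA,UUG -> pick last = UUG
residue 3: F codons sorted = UUC,UUU -> pick last = UUU
residue 4: F codons sorted = UUC,UUU -> pick last = UUU
terminator: stop codons sorted = UAA,UAG,UGA -> pick last = UGA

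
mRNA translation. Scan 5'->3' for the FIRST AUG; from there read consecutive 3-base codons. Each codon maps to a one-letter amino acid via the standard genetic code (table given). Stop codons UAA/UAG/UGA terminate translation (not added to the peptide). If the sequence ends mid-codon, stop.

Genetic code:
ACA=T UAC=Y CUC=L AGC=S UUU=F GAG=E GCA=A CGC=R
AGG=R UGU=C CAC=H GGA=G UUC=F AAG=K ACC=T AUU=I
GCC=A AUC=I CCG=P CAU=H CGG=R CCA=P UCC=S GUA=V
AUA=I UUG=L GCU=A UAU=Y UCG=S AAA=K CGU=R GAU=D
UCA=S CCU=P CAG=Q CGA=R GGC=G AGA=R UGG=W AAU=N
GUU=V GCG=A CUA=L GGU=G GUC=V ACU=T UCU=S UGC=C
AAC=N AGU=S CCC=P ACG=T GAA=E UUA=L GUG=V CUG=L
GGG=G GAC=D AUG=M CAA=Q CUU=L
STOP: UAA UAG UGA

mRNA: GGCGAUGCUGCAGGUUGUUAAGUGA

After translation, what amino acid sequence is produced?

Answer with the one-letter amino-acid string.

start AUG at pos 4
pos 4: AUG -> M; peptide=M
pos 7: CUG -> L; peptide=ML
pos 10: CAG -> Q; peptide=MLQ
pos 13: GUU -> V; peptide=MLQV
pos 16: GUU -> V; peptide=MLQVV
pos 19: AAG -> K; peptide=MLQVVK
pos 22: UGA -> STOP

Answer: MLQVVK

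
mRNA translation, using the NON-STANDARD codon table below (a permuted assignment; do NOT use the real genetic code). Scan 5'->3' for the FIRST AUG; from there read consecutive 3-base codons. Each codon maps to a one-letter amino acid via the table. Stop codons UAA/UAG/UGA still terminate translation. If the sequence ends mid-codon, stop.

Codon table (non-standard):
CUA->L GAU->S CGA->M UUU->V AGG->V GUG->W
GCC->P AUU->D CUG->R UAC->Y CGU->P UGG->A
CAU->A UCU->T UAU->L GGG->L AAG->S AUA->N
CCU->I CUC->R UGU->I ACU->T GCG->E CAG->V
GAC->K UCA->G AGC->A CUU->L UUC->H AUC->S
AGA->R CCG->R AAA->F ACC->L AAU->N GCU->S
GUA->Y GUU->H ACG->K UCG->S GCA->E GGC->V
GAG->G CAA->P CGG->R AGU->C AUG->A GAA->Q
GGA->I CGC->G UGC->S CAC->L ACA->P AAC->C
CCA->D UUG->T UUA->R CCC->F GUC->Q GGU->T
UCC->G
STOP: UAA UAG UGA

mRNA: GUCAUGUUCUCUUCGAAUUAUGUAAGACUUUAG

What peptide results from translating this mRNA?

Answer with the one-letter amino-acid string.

Answer: AHTSNLYRL

Derivation:
start AUG at pos 3
pos 3: AUG -> A; peptide=A
pos 6: UUC -> H; peptide=AH
pos 9: UCU -> T; peptide=AHT
pos 12: UCG -> S; peptide=AHTS
pos 15: AAU -> N; peptide=AHTSN
pos 18: UAU -> L; peptide=AHTSNL
pos 21: GUA -> Y; peptide=AHTSNLY
pos 24: AGA -> R; peptide=AHTSNLYR
pos 27: CUU -> L; peptide=AHTSNLYRL
pos 30: UAG -> STOP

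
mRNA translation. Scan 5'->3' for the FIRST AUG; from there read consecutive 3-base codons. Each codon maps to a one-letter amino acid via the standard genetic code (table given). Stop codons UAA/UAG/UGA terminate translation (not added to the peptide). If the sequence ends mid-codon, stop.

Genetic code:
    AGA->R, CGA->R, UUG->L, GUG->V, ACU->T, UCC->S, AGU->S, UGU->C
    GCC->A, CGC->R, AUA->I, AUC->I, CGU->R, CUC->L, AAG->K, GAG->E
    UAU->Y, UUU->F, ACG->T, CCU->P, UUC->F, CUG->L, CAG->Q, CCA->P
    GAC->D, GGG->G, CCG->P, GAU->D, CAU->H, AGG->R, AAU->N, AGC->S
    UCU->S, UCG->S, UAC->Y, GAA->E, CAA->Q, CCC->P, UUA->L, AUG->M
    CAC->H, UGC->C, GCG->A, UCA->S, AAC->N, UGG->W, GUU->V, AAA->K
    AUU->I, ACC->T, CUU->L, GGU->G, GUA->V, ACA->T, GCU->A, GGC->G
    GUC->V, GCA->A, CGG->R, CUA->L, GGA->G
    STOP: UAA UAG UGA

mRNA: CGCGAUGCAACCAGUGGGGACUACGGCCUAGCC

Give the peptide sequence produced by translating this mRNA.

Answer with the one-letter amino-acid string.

Answer: MQPVGTTA

Derivation:
start AUG at pos 4
pos 4: AUG -> M; peptide=M
pos 7: CAA -> Q; peptide=MQ
pos 10: CCA -> P; peptide=MQP
pos 13: GUG -> V; peptide=MQPV
pos 16: GGG -> G; peptide=MQPVG
pos 19: ACU -> T; peptide=MQPVGT
pos 22: ACG -> T; peptide=MQPVGTT
pos 25: GCC -> A; peptide=MQPVGTTA
pos 28: UAG -> STOP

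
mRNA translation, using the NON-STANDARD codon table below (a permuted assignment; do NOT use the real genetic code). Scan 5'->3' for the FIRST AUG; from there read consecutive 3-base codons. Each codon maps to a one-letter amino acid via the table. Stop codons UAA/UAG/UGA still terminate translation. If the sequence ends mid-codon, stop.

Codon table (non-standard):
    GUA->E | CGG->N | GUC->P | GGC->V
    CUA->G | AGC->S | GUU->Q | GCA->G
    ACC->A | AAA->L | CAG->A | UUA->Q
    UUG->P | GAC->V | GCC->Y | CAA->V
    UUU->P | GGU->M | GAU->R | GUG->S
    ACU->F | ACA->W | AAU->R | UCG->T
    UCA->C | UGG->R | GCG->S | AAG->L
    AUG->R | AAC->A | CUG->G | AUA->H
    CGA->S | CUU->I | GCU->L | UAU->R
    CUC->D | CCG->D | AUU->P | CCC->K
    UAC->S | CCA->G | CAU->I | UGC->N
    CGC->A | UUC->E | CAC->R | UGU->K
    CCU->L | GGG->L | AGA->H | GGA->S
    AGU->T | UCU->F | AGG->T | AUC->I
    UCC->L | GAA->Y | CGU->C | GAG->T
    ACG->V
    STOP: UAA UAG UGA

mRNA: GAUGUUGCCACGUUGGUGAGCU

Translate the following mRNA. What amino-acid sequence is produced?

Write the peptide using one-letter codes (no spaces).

start AUG at pos 1
pos 1: AUG -> R; peptide=R
pos 4: UUG -> P; peptide=RP
pos 7: CCA -> G; peptide=RPG
pos 10: CGU -> C; peptide=RPGC
pos 13: UGG -> R; peptide=RPGCR
pos 16: UGA -> STOP

Answer: RPGCR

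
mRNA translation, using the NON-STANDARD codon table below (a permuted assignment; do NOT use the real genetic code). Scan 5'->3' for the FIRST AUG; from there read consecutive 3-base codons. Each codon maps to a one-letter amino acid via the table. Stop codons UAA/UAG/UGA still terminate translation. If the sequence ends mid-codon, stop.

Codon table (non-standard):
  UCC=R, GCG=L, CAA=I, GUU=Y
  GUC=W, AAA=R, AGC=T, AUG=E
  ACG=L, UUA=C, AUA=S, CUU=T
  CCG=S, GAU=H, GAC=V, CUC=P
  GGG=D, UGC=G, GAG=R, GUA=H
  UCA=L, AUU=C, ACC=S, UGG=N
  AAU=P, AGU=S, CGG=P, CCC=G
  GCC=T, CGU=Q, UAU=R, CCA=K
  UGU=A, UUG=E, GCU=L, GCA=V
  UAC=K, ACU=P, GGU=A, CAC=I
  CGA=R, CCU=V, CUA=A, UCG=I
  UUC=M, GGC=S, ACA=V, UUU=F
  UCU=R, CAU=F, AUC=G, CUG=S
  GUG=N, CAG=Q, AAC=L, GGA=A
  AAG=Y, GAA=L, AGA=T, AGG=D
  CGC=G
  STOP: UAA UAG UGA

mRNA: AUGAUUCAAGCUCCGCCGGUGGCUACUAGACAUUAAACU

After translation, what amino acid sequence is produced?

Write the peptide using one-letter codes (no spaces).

start AUG at pos 0
pos 0: AUG -> E; peptide=E
pos 3: AUU -> C; peptide=EC
pos 6: CAA -> I; peptide=ECI
pos 9: GCU -> L; peptide=ECIL
pos 12: CCG -> S; peptide=ECILS
pos 15: CCG -> S; peptide=ECILSS
pos 18: GUG -> N; peptide=ECILSSN
pos 21: GCU -> L; peptide=ECILSSNL
pos 24: ACU -> P; peptide=ECILSSNLP
pos 27: AGA -> T; peptide=ECILSSNLPT
pos 30: CAU -> F; peptide=ECILSSNLPTF
pos 33: UAA -> STOP

Answer: ECILSSNLPTF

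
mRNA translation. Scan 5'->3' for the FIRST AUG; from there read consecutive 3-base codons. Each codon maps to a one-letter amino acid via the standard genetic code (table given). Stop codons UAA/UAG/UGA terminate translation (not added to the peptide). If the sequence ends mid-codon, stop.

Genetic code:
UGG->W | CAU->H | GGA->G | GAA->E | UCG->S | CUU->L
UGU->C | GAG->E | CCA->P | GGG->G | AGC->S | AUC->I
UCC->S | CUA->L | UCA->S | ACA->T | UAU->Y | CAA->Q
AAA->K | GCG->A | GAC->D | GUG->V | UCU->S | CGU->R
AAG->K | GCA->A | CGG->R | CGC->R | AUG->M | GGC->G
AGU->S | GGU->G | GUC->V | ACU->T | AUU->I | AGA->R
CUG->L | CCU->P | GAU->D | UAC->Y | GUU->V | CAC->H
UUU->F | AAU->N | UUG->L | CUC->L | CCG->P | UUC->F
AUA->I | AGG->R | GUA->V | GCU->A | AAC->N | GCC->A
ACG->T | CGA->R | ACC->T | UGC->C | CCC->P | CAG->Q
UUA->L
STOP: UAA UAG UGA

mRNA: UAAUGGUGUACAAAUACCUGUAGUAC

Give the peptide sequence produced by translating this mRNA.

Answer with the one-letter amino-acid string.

start AUG at pos 2
pos 2: AUG -> M; peptide=M
pos 5: GUG -> V; peptide=MV
pos 8: UAC -> Y; peptide=MVY
pos 11: AAA -> K; peptide=MVYK
pos 14: UAC -> Y; peptide=MVYKY
pos 17: CUG -> L; peptide=MVYKYL
pos 20: UAG -> STOP

Answer: MVYKYL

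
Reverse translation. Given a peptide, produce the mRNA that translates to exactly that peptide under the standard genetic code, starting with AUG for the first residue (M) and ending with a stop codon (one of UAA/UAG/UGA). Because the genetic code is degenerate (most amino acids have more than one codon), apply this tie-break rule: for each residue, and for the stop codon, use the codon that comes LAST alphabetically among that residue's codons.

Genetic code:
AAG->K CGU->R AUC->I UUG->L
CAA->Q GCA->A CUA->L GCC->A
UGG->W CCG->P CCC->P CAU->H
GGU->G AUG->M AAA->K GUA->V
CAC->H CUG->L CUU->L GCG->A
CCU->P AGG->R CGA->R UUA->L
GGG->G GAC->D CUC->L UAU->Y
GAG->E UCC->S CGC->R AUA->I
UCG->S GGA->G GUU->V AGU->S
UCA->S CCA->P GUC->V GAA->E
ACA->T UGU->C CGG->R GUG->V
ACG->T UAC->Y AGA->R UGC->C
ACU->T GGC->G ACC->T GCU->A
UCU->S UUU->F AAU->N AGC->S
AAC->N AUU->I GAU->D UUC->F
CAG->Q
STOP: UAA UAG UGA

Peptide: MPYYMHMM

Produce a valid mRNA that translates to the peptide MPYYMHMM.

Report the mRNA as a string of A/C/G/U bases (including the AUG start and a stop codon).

Answer: mRNA: AUGCCUUAUUAUAUGCAUAUGAUGUGA

Derivation:
residue 1: M -> AUG (start codon)
residue 2: P codons sorted = CCA,CCC,CCG,CCU -> pick last = CCU
residue 3: Y codons sorted = UAC,UAU -> pick last = UAU
residue 4: Y codons sorted = UAC,UAU -> pick last = UAU
residue 5: M -> AUG (only codon)
residue 6: H codons sorted = CAC,CAU -> pick last = CAU
residue 7: M -> AUG (only codon)
residue 8: M -> AUG (only codon)
terminator: stop codons sorted = UAA,UAG,UGA -> pick last = UGA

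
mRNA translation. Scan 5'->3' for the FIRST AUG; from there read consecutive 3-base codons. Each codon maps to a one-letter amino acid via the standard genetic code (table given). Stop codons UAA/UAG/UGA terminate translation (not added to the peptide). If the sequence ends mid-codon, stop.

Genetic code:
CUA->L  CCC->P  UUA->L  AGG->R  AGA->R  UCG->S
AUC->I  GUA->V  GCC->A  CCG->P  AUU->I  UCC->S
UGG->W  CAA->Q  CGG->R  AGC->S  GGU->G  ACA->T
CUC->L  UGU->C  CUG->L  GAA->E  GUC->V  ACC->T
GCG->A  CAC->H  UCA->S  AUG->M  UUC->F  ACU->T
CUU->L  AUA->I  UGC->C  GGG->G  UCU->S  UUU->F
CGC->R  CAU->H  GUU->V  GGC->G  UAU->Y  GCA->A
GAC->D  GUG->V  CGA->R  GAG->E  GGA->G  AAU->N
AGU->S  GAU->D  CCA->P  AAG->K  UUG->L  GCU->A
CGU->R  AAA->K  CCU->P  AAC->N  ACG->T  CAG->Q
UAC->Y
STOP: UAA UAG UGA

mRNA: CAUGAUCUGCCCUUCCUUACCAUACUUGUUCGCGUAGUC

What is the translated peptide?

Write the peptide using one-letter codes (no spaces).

Answer: MICPSLPYLFA

Derivation:
start AUG at pos 1
pos 1: AUG -> M; peptide=M
pos 4: AUC -> I; peptide=MI
pos 7: UGC -> C; peptide=MIC
pos 10: CCU -> P; peptide=MICP
pos 13: UCC -> S; peptide=MICPS
pos 16: UUA -> L; peptide=MICPSL
pos 19: CCA -> P; peptide=MICPSLP
pos 22: UAC -> Y; peptide=MICPSLPY
pos 25: UUG -> L; peptide=MICPSLPYL
pos 28: UUC -> F; peptide=MICPSLPYLF
pos 31: GCG -> A; peptide=MICPSLPYLFA
pos 34: UAG -> STOP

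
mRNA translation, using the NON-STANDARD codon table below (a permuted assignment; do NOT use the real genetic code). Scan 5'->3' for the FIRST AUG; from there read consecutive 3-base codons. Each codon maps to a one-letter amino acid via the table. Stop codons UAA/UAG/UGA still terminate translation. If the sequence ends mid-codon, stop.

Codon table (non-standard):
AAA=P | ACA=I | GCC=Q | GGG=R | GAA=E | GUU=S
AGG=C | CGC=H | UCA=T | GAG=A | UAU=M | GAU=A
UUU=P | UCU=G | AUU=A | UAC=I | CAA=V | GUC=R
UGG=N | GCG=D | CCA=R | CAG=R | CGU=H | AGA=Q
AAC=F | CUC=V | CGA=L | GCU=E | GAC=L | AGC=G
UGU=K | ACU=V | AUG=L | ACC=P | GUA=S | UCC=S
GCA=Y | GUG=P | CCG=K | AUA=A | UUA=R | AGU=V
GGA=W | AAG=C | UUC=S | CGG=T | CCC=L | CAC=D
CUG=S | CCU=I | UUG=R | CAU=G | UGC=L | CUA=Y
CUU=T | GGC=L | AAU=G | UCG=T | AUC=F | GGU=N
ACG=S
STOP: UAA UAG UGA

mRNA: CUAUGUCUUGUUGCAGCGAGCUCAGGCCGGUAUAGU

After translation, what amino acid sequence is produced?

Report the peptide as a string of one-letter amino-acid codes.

Answer: LGKLGAVCKS

Derivation:
start AUG at pos 2
pos 2: AUG -> L; peptide=L
pos 5: UCU -> G; peptide=LG
pos 8: UGU -> K; peptide=LGK
pos 11: UGC -> L; peptide=LGKL
pos 14: AGC -> G; peptide=LGKLG
pos 17: GAG -> A; peptide=LGKLGA
pos 20: CUC -> V; peptide=LGKLGAV
pos 23: AGG -> C; peptide=LGKLGAVC
pos 26: CCG -> K; peptide=LGKLGAVCK
pos 29: GUA -> S; peptide=LGKLGAVCKS
pos 32: UAG -> STOP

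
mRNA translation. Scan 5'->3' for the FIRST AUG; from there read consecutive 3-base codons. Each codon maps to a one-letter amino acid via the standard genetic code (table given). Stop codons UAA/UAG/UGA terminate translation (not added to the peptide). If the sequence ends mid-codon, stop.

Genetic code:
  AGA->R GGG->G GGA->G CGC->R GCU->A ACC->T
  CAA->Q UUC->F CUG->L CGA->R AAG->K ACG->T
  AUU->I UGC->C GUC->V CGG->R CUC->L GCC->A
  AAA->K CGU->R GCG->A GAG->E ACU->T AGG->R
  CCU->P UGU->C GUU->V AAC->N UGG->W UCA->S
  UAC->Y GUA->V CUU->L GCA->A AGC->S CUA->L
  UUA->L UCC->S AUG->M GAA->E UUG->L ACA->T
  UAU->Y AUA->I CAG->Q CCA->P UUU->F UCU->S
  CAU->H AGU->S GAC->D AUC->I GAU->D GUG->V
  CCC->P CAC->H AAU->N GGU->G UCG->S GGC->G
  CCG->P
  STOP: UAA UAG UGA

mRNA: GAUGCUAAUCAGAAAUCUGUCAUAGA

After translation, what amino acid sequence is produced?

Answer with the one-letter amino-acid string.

start AUG at pos 1
pos 1: AUG -> M; peptide=M
pos 4: CUA -> L; peptide=ML
pos 7: AUC -> I; peptide=MLI
pos 10: AGA -> R; peptide=MLIR
pos 13: AAU -> N; peptide=MLIRN
pos 16: CUG -> L; peptide=MLIRNL
pos 19: UCA -> S; peptide=MLIRNLS
pos 22: UAG -> STOP

Answer: MLIRNLS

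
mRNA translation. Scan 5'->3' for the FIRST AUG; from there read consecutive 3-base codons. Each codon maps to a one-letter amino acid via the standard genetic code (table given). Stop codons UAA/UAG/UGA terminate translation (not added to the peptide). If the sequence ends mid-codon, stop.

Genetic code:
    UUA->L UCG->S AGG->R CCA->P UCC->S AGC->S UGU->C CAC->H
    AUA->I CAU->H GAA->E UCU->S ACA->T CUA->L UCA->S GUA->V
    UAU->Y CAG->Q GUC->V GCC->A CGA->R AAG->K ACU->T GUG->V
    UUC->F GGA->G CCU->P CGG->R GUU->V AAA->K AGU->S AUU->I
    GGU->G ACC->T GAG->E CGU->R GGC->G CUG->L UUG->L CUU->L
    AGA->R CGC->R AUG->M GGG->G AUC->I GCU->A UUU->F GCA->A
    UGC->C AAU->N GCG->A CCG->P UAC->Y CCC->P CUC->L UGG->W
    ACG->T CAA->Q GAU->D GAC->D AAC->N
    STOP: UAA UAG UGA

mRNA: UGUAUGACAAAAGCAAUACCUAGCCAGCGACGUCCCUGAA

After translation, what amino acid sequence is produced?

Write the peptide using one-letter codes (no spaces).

Answer: MTKAIPSQRRP

Derivation:
start AUG at pos 3
pos 3: AUG -> M; peptide=M
pos 6: ACA -> T; peptide=MT
pos 9: AAA -> K; peptide=MTK
pos 12: GCA -> A; peptide=MTKA
pos 15: AUA -> I; peptide=MTKAI
pos 18: CCU -> P; peptide=MTKAIP
pos 21: AGC -> S; peptide=MTKAIPS
pos 24: CAG -> Q; peptide=MTKAIPSQ
pos 27: CGA -> R; peptide=MTKAIPSQR
pos 30: CGU -> R; peptide=MTKAIPSQRR
pos 33: CCC -> P; peptide=MTKAIPSQRRP
pos 36: UGA -> STOP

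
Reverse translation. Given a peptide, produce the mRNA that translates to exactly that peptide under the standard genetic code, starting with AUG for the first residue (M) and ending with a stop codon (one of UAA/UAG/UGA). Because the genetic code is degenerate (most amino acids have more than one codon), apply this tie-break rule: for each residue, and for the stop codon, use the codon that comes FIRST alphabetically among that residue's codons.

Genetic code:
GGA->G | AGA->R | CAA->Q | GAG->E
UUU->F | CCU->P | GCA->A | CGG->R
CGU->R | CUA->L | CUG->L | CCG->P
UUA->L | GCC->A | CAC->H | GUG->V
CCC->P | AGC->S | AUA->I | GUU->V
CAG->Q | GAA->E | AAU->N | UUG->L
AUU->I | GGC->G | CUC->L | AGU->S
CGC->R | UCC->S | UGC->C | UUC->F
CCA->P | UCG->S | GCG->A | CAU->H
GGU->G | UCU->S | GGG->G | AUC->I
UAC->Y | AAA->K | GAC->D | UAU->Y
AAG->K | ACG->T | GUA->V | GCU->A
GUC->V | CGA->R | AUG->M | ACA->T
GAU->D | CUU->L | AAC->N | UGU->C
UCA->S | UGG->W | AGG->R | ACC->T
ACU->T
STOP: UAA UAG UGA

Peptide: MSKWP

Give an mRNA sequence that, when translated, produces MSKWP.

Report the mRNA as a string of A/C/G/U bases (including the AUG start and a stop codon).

Answer: mRNA: AUGAGCAAAUGGCCAUAA

Derivation:
residue 1: M -> AUG (start codon)
residue 2: S codons sorted = AGC,AGU,UCA,UCC,UCG,UCU -> pick first = AGC
residue 3: K codons sorted = AAA,AAG -> pick first = AAA
residue 4: W -> UGG (only codon)
residue 5: P codons sorted = CCA,CCC,CCG,CCU -> pick first = CCA
terminator: stop codons sorted = UAA,UAG,UGA -> pick first = UAA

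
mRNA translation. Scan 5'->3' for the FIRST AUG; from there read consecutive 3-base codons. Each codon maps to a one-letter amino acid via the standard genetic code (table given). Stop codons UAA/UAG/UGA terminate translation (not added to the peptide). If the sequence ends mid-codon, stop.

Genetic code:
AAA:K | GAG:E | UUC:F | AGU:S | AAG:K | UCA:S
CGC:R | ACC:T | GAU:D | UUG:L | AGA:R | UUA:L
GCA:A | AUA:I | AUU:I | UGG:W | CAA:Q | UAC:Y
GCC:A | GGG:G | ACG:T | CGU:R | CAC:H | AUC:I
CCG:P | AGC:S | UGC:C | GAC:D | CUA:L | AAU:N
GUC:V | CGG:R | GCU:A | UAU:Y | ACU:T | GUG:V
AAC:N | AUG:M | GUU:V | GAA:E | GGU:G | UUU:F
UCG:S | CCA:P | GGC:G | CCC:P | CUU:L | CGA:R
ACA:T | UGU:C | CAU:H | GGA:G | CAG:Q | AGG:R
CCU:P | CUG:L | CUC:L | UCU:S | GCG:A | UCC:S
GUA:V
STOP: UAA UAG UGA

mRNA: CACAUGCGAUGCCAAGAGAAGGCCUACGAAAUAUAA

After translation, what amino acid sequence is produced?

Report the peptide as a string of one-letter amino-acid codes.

Answer: MRCQEKAYEI

Derivation:
start AUG at pos 3
pos 3: AUG -> M; peptide=M
pos 6: CGA -> R; peptide=MR
pos 9: UGC -> C; peptide=MRC
pos 12: CAA -> Q; peptide=MRCQ
pos 15: GAG -> E; peptide=MRCQE
pos 18: AAG -> K; peptide=MRCQEK
pos 21: GCC -> A; peptide=MRCQEKA
pos 24: UAC -> Y; peptide=MRCQEKAY
pos 27: GAA -> E; peptide=MRCQEKAYE
pos 30: AUA -> I; peptide=MRCQEKAYEI
pos 33: UAA -> STOP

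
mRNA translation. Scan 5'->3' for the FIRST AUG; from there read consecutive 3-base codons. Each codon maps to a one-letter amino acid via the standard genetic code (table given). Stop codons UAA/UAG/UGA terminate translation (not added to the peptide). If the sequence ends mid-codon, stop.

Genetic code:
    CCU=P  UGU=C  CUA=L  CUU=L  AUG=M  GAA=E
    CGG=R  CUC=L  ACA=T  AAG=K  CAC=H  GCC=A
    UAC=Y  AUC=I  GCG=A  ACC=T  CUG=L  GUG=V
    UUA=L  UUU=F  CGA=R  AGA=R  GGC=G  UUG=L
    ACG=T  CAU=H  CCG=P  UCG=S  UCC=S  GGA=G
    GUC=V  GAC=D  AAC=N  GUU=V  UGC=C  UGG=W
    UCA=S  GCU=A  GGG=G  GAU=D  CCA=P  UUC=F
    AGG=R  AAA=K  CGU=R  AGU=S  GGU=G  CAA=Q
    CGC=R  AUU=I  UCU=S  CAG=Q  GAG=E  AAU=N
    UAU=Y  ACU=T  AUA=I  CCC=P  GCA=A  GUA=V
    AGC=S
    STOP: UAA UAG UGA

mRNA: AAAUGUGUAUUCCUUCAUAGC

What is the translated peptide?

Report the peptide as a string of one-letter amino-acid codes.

start AUG at pos 2
pos 2: AUG -> M; peptide=M
pos 5: UGU -> C; peptide=MC
pos 8: AUU -> I; peptide=MCI
pos 11: CCU -> P; peptide=MCIP
pos 14: UCA -> S; peptide=MCIPS
pos 17: UAG -> STOP

Answer: MCIPS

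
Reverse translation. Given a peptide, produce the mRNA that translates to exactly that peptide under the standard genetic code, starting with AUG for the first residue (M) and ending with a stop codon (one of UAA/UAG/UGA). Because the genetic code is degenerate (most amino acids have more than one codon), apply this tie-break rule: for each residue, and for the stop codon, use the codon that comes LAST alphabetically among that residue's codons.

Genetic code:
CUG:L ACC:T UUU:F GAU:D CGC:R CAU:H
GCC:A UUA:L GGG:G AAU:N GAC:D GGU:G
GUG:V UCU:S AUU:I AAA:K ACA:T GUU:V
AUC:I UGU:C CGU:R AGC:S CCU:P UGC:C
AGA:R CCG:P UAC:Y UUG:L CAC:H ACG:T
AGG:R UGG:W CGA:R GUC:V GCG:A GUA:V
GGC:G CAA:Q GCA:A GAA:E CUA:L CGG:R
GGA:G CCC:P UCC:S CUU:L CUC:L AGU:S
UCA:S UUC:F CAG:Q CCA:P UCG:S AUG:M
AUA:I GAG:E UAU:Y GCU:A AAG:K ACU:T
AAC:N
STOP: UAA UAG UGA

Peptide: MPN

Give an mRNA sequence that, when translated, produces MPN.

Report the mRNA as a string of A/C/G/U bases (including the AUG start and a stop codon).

residue 1: M -> AUG (start codon)
residue 2: P codons sorted = CCA,CCC,CCG,CCU -> pick last = CCU
residue 3: N codons sorted = AAC,AAU -> pick last = AAU
terminator: stop codons sorted = UAA,UAG,UGA -> pick last = UGA

Answer: mRNA: AUGCCUAAUUGA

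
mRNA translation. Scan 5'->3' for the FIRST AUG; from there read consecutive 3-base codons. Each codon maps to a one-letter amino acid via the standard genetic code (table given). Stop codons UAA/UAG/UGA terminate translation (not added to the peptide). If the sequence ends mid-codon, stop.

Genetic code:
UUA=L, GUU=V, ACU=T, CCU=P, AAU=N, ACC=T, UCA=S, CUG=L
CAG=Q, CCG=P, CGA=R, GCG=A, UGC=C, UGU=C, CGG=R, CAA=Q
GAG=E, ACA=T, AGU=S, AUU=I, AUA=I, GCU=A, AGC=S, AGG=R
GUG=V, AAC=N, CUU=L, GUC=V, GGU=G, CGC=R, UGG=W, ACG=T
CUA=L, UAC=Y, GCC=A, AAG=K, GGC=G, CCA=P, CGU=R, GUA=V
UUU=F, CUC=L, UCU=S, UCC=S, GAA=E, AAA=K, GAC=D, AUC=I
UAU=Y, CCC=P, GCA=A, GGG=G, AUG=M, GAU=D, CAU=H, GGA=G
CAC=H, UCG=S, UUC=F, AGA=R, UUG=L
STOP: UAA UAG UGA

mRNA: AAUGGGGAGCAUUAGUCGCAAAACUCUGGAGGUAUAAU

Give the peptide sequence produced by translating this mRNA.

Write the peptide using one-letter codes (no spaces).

start AUG at pos 1
pos 1: AUG -> M; peptide=M
pos 4: GGG -> G; peptide=MG
pos 7: AGC -> S; peptide=MGS
pos 10: AUU -> I; peptide=MGSI
pos 13: AGU -> S; peptide=MGSIS
pos 16: CGC -> R; peptide=MGSISR
pos 19: AAA -> K; peptide=MGSISRK
pos 22: ACU -> T; peptide=MGSISRKT
pos 25: CUG -> L; peptide=MGSISRKTL
pos 28: GAG -> E; peptide=MGSISRKTLE
pos 31: GUA -> V; peptide=MGSISRKTLEV
pos 34: UAA -> STOP

Answer: MGSISRKTLEV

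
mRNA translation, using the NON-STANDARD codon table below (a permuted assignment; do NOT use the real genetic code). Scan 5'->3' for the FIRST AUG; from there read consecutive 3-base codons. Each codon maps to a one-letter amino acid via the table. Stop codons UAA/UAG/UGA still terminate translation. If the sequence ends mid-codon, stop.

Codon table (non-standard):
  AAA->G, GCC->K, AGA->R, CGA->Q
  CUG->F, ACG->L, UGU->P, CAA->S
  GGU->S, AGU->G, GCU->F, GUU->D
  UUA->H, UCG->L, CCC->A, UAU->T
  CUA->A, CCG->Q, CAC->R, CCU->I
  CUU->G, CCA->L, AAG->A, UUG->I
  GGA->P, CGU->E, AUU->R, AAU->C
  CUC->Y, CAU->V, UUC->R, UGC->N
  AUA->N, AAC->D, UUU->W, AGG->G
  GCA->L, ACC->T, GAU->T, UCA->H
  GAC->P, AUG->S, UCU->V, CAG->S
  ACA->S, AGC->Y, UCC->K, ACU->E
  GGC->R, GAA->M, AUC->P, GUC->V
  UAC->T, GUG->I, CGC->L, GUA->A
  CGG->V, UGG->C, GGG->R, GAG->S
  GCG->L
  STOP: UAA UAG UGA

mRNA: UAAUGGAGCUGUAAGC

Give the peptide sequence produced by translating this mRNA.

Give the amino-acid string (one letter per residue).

Answer: SSF

Derivation:
start AUG at pos 2
pos 2: AUG -> S; peptide=S
pos 5: GAG -> S; peptide=SS
pos 8: CUG -> F; peptide=SSF
pos 11: UAA -> STOP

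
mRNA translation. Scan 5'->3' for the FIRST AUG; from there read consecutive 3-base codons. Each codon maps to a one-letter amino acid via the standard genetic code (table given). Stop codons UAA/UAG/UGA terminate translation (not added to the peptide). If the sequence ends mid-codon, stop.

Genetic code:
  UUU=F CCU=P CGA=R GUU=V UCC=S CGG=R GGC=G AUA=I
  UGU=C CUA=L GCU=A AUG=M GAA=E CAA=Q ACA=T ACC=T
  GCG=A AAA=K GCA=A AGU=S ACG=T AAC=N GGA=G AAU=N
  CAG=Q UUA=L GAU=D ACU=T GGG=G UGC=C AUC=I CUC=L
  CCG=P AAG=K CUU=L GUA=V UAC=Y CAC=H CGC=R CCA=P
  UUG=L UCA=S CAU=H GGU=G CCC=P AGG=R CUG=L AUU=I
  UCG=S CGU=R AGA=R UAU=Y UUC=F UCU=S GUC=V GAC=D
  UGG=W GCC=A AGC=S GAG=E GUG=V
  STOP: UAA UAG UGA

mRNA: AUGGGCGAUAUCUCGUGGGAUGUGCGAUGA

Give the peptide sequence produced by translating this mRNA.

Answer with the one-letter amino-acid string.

Answer: MGDISWDVR

Derivation:
start AUG at pos 0
pos 0: AUG -> M; peptide=M
pos 3: GGC -> G; peptide=MG
pos 6: GAU -> D; peptide=MGD
pos 9: AUC -> I; peptide=MGDI
pos 12: UCG -> S; peptide=MGDIS
pos 15: UGG -> W; peptide=MGDISW
pos 18: GAU -> D; peptide=MGDISWD
pos 21: GUG -> V; peptide=MGDISWDV
pos 24: CGA -> R; peptide=MGDISWDVR
pos 27: UGA -> STOP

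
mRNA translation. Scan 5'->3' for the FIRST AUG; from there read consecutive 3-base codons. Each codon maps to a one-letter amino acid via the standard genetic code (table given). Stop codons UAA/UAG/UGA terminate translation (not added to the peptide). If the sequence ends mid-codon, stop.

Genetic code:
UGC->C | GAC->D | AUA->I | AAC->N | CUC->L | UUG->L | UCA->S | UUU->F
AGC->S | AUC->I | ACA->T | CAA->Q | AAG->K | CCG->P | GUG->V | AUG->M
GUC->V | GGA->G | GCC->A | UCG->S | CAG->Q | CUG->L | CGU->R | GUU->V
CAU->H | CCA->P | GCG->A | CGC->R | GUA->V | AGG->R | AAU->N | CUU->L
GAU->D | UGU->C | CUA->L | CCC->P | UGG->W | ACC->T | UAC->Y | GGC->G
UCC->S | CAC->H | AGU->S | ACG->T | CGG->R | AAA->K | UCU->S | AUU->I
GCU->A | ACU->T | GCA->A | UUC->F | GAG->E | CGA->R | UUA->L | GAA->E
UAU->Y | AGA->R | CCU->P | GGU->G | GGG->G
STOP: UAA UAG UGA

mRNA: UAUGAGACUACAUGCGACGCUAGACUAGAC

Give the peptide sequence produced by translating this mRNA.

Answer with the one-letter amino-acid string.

Answer: MRLHATLD

Derivation:
start AUG at pos 1
pos 1: AUG -> M; peptide=M
pos 4: AGA -> R; peptide=MR
pos 7: CUA -> L; peptide=MRL
pos 10: CAU -> H; peptide=MRLH
pos 13: GCG -> A; peptide=MRLHA
pos 16: ACG -> T; peptide=MRLHAT
pos 19: CUA -> L; peptide=MRLHATL
pos 22: GAC -> D; peptide=MRLHATLD
pos 25: UAG -> STOP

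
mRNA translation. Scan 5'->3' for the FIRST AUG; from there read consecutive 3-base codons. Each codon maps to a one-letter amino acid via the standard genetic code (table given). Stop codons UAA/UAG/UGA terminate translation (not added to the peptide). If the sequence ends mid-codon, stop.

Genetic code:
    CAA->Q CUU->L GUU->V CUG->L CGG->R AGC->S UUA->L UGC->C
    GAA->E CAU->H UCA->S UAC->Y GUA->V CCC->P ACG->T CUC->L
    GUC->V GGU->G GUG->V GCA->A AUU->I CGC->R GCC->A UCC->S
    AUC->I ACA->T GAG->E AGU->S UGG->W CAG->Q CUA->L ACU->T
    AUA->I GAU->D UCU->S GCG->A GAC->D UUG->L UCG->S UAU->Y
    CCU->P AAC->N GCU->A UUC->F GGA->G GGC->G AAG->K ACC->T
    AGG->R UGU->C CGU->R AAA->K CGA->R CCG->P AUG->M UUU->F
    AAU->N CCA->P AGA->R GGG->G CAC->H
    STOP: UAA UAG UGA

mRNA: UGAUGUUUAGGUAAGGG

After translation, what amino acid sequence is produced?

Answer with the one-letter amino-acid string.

start AUG at pos 2
pos 2: AUG -> M; peptide=M
pos 5: UUU -> F; peptide=MF
pos 8: AGG -> R; peptide=MFR
pos 11: UAA -> STOP

Answer: MFR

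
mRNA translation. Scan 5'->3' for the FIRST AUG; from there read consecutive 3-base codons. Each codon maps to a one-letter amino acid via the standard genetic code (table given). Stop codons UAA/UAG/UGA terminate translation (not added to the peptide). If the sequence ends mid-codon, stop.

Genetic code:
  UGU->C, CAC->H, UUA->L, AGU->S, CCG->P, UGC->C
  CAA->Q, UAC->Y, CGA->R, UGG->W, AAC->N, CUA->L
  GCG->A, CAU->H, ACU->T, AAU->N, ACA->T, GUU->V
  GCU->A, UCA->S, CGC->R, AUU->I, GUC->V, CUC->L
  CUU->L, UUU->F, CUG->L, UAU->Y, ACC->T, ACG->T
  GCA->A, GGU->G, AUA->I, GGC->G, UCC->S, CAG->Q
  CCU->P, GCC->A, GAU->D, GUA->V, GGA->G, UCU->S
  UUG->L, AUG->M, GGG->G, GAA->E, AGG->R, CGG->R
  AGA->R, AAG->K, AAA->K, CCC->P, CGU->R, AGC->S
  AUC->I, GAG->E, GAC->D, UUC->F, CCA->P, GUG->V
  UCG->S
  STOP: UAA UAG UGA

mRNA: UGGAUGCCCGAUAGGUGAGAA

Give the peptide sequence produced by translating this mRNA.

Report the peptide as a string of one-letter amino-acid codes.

Answer: MPDR

Derivation:
start AUG at pos 3
pos 3: AUG -> M; peptide=M
pos 6: CCC -> P; peptide=MP
pos 9: GAU -> D; peptide=MPD
pos 12: AGG -> R; peptide=MPDR
pos 15: UGA -> STOP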